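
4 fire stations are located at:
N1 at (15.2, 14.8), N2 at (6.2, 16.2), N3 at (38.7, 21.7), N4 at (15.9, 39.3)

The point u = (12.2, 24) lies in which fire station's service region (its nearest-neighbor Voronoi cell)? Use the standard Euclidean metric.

N1

Compare squared distances (the ordering matches that of the actual distances):
|uN1|² = (12.2−15.2)² + (24−14.8)² = 9 + 84.64 = 93.64
|uN2|² = (12.2−6.2)² + (24−16.2)² = 36 + 60.84 = 96.84
|uN3|² = (12.2−38.7)² + (24−21.7)² = 702.25 + 5.29 = 707.54
|uN4|² = (12.2−15.9)² + (24−39.3)² = 13.69 + 234.09 = 247.78
The smallest is to N1, so u lies in the Voronoi region of N1.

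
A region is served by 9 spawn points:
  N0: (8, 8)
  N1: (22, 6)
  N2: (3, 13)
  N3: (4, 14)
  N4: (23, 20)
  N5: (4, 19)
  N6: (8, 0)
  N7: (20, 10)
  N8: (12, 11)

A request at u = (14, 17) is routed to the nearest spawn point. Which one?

Since √ is increasing, it suffices to compare squared distances:
|uN0|² = (14−8)² + (17−8)² = 36 + 81 = 117
|uN1|² = (14−22)² + (17−6)² = 64 + 121 = 185
|uN2|² = (14−3)² + (17−13)² = 121 + 16 = 137
|uN3|² = (14−4)² + (17−14)² = 100 + 9 = 109
|uN4|² = (14−23)² + (17−20)² = 81 + 9 = 90
|uN5|² = (14−4)² + (17−19)² = 100 + 4 = 104
|uN6|² = (14−8)² + (17−0)² = 36 + 289 = 325
|uN7|² = (14−20)² + (17−10)² = 36 + 49 = 85
|uN8|² = (14−12)² + (17−11)² = 4 + 36 = 40
The smallest is to N8, so u lies in the Voronoi region of N8.

N8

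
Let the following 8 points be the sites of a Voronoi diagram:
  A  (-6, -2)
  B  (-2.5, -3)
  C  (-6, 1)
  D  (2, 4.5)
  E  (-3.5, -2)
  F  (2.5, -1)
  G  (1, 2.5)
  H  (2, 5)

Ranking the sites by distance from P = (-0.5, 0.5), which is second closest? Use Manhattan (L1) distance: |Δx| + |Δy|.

F

d(P,A) = |-0.5−(-6)| + |0.5−(-2)| = 5.5 + 2.5 = 8
d(P,B) = |-0.5−(-2.5)| + |0.5−(-3)| = 2 + 3.5 = 5.5
d(P,C) = |-0.5−(-6)| + |0.5−1| = 5.5 + 0.5 = 6
d(P,D) = |-0.5−2| + |0.5−4.5| = 2.5 + 4 = 6.5
d(P,E) = |-0.5−(-3.5)| + |0.5−(-2)| = 3 + 2.5 = 5.5
d(P,F) = |-0.5−2.5| + |0.5−(-1)| = 3 + 1.5 = 4.5
d(P,G) = |-0.5−1| + |0.5−2.5| = 1.5 + 2 = 3.5
d(P,H) = |-0.5−2| + |0.5−5| = 2.5 + 4.5 = 7
Sorted ascending: G, F, B, … — the second-nearest is F.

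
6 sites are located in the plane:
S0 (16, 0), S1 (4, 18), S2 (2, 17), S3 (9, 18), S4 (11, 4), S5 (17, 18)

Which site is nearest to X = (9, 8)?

Squared Euclidean distances:
|XS0|² = (9−16)² + (8−0)² = 49 + 64 = 113
|XS1|² = (9−4)² + (8−18)² = 25 + 100 = 125
|XS2|² = (9−2)² + (8−17)² = 49 + 81 = 130
|XS3|² = (9−9)² + (8−18)² = 0 + 100 = 100
|XS4|² = (9−11)² + (8−4)² = 4 + 16 = 20
|XS5|² = (9−17)² + (8−18)² = 64 + 100 = 164
Minimum is at S4.

S4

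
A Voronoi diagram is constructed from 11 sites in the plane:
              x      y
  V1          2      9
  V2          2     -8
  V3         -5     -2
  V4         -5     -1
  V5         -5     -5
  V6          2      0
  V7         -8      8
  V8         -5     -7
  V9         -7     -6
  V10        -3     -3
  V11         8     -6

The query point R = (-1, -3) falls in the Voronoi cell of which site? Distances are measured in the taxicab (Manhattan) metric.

d(R,V1) = |-1−2| + |-3−9| = 3 + 12 = 15
d(R,V2) = |-1−2| + |-3−(-8)| = 3 + 5 = 8
d(R,V3) = |-1−(-5)| + |-3−(-2)| = 4 + 1 = 5
d(R,V4) = |-1−(-5)| + |-3−(-1)| = 4 + 2 = 6
d(R,V5) = |-1−(-5)| + |-3−(-5)| = 4 + 2 = 6
d(R,V6) = |-1−2| + |-3−0| = 3 + 3 = 6
d(R,V7) = |-1−(-8)| + |-3−8| = 7 + 11 = 18
d(R,V8) = |-1−(-5)| + |-3−(-7)| = 4 + 4 = 8
d(R,V9) = |-1−(-7)| + |-3−(-6)| = 6 + 3 = 9
d(R, V10) = |-1−(-3)| + |-3−(-3)| = 2 + 0 = 2
d(R, V11) = |-1−8| + |-3−(-6)| = 9 + 3 = 12
The smallest is to V10, so R lies in the Voronoi region of V10.

V10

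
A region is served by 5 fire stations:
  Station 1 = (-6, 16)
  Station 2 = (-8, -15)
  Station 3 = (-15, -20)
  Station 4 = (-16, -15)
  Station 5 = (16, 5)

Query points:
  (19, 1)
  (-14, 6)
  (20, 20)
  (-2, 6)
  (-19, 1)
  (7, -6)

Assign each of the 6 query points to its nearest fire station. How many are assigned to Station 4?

1

(19, 1) — d² to each: Station 1:850, Station 2:985, Station 3:1597, Station 4:1481, Station 5:25 → nearest is Station 5
(-14, 6) — d² to each: Station 1:164, Station 2:477, Station 3:677, Station 4:445, Station 5:901 → nearest is Station 1
(20, 20) — d² to each: Station 1:692, Station 2:2009, Station 3:2825, Station 4:2521, Station 5:241 → nearest is Station 5
(-2, 6) — d² to each: Station 1:116, Station 2:477, Station 3:845, Station 4:637, Station 5:325 → nearest is Station 1
(-19, 1) — d² to each: Station 1:394, Station 2:377, Station 3:457, Station 4:265, Station 5:1241 → nearest is Station 4
(7, -6) — d² to each: Station 1:653, Station 2:306, Station 3:680, Station 4:610, Station 5:202 → nearest is Station 5
1 of the 6 points has Station 4 as nearest.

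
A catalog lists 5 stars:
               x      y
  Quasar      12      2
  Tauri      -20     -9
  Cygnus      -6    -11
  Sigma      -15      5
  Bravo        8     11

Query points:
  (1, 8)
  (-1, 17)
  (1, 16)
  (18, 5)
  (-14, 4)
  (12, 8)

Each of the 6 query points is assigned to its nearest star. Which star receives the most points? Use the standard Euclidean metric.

Bravo

(1, 8) — d² to each: Quasar:157, Tauri:730, Cygnus:410, Sigma:265, Bravo:58 → nearest is Bravo
(-1, 17) — d² to each: Quasar:394, Tauri:1037, Cygnus:809, Sigma:340, Bravo:117 → nearest is Bravo
(1, 16) — d² to each: Quasar:317, Tauri:1066, Cygnus:778, Sigma:377, Bravo:74 → nearest is Bravo
(18, 5) — d² to each: Quasar:45, Tauri:1640, Cygnus:832, Sigma:1089, Bravo:136 → nearest is Quasar
(-14, 4) — d² to each: Quasar:680, Tauri:205, Cygnus:289, Sigma:2, Bravo:533 → nearest is Sigma
(12, 8) — d² to each: Quasar:36, Tauri:1313, Cygnus:685, Sigma:738, Bravo:25 → nearest is Bravo
Tally — Quasar:1, Sigma:1, Bravo:4. Bravo captures the most (4).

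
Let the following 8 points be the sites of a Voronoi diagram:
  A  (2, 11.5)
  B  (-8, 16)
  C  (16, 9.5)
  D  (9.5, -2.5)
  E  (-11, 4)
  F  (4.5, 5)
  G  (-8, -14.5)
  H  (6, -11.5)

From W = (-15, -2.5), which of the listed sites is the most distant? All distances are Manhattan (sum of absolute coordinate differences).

C

d(W,A) = |-15−2| + |-2.5−11.5| = 17 + 14 = 31
d(W,B) = |-15−(-8)| + |-2.5−16| = 7 + 18.5 = 25.5
d(W,C) = |-15−16| + |-2.5−9.5| = 31 + 12 = 43
d(W,D) = |-15−9.5| + |-2.5−(-2.5)| = 24.5 + 0 = 24.5
d(W,E) = |-15−(-11)| + |-2.5−4| = 4 + 6.5 = 10.5
d(W,F) = |-15−4.5| + |-2.5−5| = 19.5 + 7.5 = 27
d(W,G) = |-15−(-8)| + |-2.5−(-14.5)| = 7 + 12 = 19
d(W,H) = |-15−6| + |-2.5−(-11.5)| = 21 + 9 = 30
The largest is to C.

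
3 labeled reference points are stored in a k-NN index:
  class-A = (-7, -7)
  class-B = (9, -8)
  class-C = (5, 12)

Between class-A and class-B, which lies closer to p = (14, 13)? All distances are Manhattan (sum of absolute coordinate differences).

d(p, class-A) = |14−(-7)| + |13−(-7)| = 21 + 20 = 41
d(p, class-B) = |14−9| + |13−(-8)| = 5 + 21 = 26
41 > 26, so class-B is closer.

class-B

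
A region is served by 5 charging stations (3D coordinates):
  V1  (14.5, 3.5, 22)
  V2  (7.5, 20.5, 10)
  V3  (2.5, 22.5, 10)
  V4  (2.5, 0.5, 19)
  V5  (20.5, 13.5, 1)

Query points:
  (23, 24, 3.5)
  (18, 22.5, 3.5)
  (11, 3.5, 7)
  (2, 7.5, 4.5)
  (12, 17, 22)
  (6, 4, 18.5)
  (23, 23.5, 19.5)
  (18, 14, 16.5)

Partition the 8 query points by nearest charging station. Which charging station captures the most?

V2

(23, 24, 3.5) — d² to each: V1:834.75, V2:294.75, V3:464.75, V4:1212.75, V5:122.75 → nearest is V5
(18, 22.5, 3.5) — d² to each: V1:715.5, V2:156.5, V3:282.5, V4:964.5, V5:93.5 → nearest is V5
(11, 3.5, 7) — d² to each: V1:237.25, V2:310.25, V3:442.25, V4:225.25, V5:226.25 → nearest is V4
(2, 7.5, 4.5) — d² to each: V1:478.5, V2:229.5, V3:255.5, V4:259.5, V5:390.5 → nearest is V2
(12, 17, 22) — d² to each: V1:188.5, V2:176.5, V3:264.5, V4:371.5, V5:525.5 → nearest is V2
(6, 4, 18.5) — d² to each: V1:84.75, V2:346.75, V3:426.75, V4:24.75, V5:606.75 → nearest is V4
(23, 23.5, 19.5) — d² to each: V1:478.5, V2:339.5, V3:511.5, V4:949.5, V5:448.5 → nearest is V2
(18, 14, 16.5) — d² to each: V1:152.75, V2:194.75, V3:354.75, V4:428.75, V5:246.75 → nearest is V1
Tally — V1:1, V2:3, V4:2, V5:2. V2 captures the most (3).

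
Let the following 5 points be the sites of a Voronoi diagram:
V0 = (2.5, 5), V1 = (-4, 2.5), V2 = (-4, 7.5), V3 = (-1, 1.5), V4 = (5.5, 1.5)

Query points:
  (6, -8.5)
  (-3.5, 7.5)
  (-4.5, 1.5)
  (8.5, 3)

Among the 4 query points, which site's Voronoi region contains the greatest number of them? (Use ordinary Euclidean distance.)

V4

(6, -8.5) — d² to each: V0:194.5, V1:221, V2:356, V3:149, V4:100.25 → nearest is V4
(-3.5, 7.5) — d² to each: V0:42.25, V1:25.25, V2:0.25, V3:42.25, V4:117 → nearest is V2
(-4.5, 1.5) — d² to each: V0:61.25, V1:1.25, V2:36.25, V3:12.25, V4:100 → nearest is V1
(8.5, 3) — d² to each: V0:40, V1:156.5, V2:176.5, V3:92.5, V4:11.25 → nearest is V4
Tally — V1:1, V2:1, V4:2. V4 captures the most (2).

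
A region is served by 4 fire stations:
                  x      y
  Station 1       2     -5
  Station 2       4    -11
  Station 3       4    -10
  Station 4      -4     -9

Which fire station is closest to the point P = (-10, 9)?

Squared Euclidean distances:
d²(P, Station 1) = (-10−2)² + (9−(-5))² = 144 + 196 = 340
d²(P, Station 2) = (-10−4)² + (9−(-11))² = 196 + 400 = 596
d²(P, Station 3) = (-10−4)² + (9−(-10))² = 196 + 361 = 557
d²(P, Station 4) = (-10−(-4))² + (9−(-9))² = 36 + 324 = 360
Station 1 is nearest.

Station 1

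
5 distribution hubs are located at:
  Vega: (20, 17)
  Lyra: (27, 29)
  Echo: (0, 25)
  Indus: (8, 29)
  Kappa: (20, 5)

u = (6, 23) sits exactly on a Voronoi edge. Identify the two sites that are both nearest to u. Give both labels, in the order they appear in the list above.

Echo and Indus

Squared distances from u to each site:
d²(u, Vega) = (6−20)² + (23−17)² = 196 + 36 = 232
d²(u, Lyra) = (6−27)² + (23−29)² = 441 + 36 = 477
d²(u, Echo) = (6−0)² + (23−25)² = 36 + 4 = 40
d²(u, Indus) = (6−8)² + (23−29)² = 4 + 36 = 40
d²(u, Kappa) = (6−20)² + (23−5)² = 196 + 324 = 520
u is equidistant from Echo and Indus (both at squared distance 40), and every other site is strictly farther — so u lies on the Echo–Indus Voronoi edge.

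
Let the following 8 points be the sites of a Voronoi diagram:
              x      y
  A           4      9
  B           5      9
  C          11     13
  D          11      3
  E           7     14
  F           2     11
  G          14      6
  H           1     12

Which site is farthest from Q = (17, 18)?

H

Compare squared distances (the ordering matches that of the actual distances):
|QA|² = 169 + 81 = 250
|QB|² = 144 + 81 = 225
|QC|² = 36 + 25 = 61
|QD|² = 36 + 225 = 261
|QE|² = 100 + 16 = 116
|QF|² = 225 + 49 = 274
|QG|² = 9 + 144 = 153
|QH|² = 256 + 36 = 292
The largest is to H.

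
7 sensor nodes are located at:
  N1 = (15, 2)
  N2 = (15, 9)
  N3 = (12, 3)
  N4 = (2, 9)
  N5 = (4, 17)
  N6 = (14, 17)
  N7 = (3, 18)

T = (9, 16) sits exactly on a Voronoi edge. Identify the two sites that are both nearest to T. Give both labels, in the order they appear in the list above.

Squared distances from T to each site:
|TN1|² = 36 + 196 = 232
|TN2|² = 36 + 49 = 85
|TN3|² = 9 + 169 = 178
|TN4|² = 49 + 49 = 98
|TN5|² = 25 + 1 = 26
|TN6|² = 25 + 1 = 26
|TN7|² = 36 + 4 = 40
T is equidistant from N5 and N6 (both at squared distance 26), and every other site is strictly farther — so T lies on the N5–N6 Voronoi edge.

N5 and N6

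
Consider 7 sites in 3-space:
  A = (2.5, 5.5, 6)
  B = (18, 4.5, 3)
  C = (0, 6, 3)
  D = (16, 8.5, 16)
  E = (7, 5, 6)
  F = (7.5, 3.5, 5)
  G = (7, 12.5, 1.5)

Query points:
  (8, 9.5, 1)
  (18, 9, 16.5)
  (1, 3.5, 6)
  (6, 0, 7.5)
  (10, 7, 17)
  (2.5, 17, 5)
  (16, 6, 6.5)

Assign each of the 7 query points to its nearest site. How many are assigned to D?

(8, 9.5, 1) — d² to each: A:71.25, B:129, C:80.25, D:290, E:46.25, F:52.25, G:10.25 → nearest is G
(18, 9, 16.5) — d² to each: A:362.75, B:202.5, C:515.25, D:4.5, E:247.25, F:272.75, G:358.25 → nearest is D
(1, 3.5, 6) — d² to each: A:6.25, B:299, C:16.25, D:350, E:38.25, F:43.25, G:137.25 → nearest is A
(6, 0, 7.5) — d² to each: A:44.75, B:184.5, C:92.25, D:244.5, E:28.25, F:20.75, G:193.25 → nearest is F
(10, 7, 17) — d² to each: A:179.5, B:266.25, C:297, D:39.25, E:134, F:162.5, G:279.5 → nearest is D
(2.5, 17, 5) — d² to each: A:133.25, B:400.5, C:131.25, D:375.5, E:165.25, F:207.25, G:52.75 → nearest is G
(16, 6, 6.5) — d² to each: A:182.75, B:18.5, C:268.25, D:96.5, E:82.25, F:80.75, G:148.25 → nearest is B
2 of the 7 points have D as nearest.

2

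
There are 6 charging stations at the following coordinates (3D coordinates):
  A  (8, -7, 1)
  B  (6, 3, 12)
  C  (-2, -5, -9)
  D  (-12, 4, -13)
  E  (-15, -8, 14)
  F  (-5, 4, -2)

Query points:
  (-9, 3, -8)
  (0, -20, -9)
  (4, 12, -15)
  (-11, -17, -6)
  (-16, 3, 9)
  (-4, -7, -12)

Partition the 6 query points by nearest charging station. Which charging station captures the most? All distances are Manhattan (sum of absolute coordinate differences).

C

(-9, 3, -8) — d to each: A:36, B:35, C:16, D:9, E:39, F:11 → nearest is D
(0, -20, -9) — d to each: A:31, B:50, C:17, D:40, E:50, F:36 → nearest is C
(4, 12, -15) — d to each: A:39, B:38, C:29, D:26, E:68, F:30 → nearest is D
(-11, -17, -6) — d to each: A:36, B:55, C:24, D:29, E:33, F:31 → nearest is C
(-16, 3, 9) — d to each: A:42, B:25, C:40, D:27, E:17, F:23 → nearest is E
(-4, -7, -12) — d to each: A:25, B:44, C:7, D:20, E:38, F:22 → nearest is C
Tally — C:3, D:2, E:1. C captures the most (3).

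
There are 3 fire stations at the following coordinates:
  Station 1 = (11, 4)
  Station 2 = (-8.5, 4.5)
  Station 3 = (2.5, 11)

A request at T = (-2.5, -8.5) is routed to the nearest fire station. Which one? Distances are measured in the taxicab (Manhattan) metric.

d(T, Station 1) = |-2.5−11| + |-8.5−4| = 13.5 + 12.5 = 26
d(T, Station 2) = |-2.5−(-8.5)| + |-8.5−4.5| = 6 + 13 = 19
d(T, Station 3) = |-2.5−2.5| + |-8.5−11| = 5 + 19.5 = 24.5
Station 2 is nearest.

Station 2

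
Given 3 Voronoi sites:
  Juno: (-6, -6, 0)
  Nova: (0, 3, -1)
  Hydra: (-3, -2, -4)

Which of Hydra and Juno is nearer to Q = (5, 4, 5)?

Compare squared distances:
d²(Q, Hydra) = (5−(-3))² + (4−(-2))² + (5−(-4))² = 64 + 36 + 81 = 181
d²(Q, Juno) = (5−(-6))² + (4−(-6))² + (5−0)² = 121 + 100 + 25 = 246
181 < 246, so Hydra is closer.

Hydra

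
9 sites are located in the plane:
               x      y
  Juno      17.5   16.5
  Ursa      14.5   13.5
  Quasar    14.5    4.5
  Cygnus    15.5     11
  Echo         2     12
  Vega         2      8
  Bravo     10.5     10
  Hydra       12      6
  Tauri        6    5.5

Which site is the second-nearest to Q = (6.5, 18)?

Squared Euclidean distances:
d²(Q, Juno) = 121 + 2.25 = 123.25
d²(Q, Ursa) = 64 + 20.25 = 84.25
d²(Q, Quasar) = 64 + 182.25 = 246.25
d²(Q, Cygnus) = 81 + 49 = 130
d²(Q, Echo) = 20.25 + 36 = 56.25
d²(Q, Vega) = 20.25 + 100 = 120.25
d²(Q, Bravo) = 16 + 64 = 80
d²(Q, Hydra) = 30.25 + 144 = 174.25
d²(Q, Tauri) = 0.25 + 156.25 = 156.5
Sorted ascending: Echo, Bravo, Ursa, … — the second-nearest is Bravo.

Bravo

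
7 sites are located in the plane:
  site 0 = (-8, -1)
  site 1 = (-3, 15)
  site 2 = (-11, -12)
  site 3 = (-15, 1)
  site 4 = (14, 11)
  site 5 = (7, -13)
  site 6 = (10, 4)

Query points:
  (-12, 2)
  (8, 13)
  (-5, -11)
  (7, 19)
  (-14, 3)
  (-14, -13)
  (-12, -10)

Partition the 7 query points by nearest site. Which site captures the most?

site 2

(-12, 2) — d² to each: site 0:25, site 1:250, site 2:197, site 3:10, site 4:757, site 5:586, site 6:488 → nearest is site 3
(8, 13) — d² to each: site 0:452, site 1:125, site 2:986, site 3:673, site 4:40, site 5:677, site 6:85 → nearest is site 4
(-5, -11) — d² to each: site 0:109, site 1:680, site 2:37, site 3:244, site 4:845, site 5:148, site 6:450 → nearest is site 2
(7, 19) — d² to each: site 0:625, site 1:116, site 2:1285, site 3:808, site 4:113, site 5:1024, site 6:234 → nearest is site 4
(-14, 3) — d² to each: site 0:52, site 1:265, site 2:234, site 3:5, site 4:848, site 5:697, site 6:577 → nearest is site 3
(-14, -13) — d² to each: site 0:180, site 1:905, site 2:10, site 3:197, site 4:1360, site 5:441, site 6:865 → nearest is site 2
(-12, -10) — d² to each: site 0:97, site 1:706, site 2:5, site 3:130, site 4:1117, site 5:370, site 6:680 → nearest is site 2
Tally — site 2:3, site 3:2, site 4:2. site 2 captures the most (3).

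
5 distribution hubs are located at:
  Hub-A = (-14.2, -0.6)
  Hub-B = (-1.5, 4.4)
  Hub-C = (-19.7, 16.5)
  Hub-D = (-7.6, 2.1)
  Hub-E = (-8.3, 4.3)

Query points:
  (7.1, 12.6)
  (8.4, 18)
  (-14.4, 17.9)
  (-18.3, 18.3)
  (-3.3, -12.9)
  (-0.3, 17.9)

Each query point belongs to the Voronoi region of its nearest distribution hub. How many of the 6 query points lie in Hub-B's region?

3

(7.1, 12.6) — d² to each: Hub-A:627.93, Hub-B:141.2, Hub-C:733.45, Hub-D:326.34, Hub-E:306.05 → nearest is Hub-B
(8.4, 18) — d² to each: Hub-A:856.72, Hub-B:282.97, Hub-C:791.86, Hub-D:508.81, Hub-E:466.58 → nearest is Hub-B
(-14.4, 17.9) — d² to each: Hub-A:342.29, Hub-B:348.66, Hub-C:30.05, Hub-D:295.88, Hub-E:222.17 → nearest is Hub-C
(-18.3, 18.3) — d² to each: Hub-A:374.02, Hub-B:475.45, Hub-C:5.2, Hub-D:376.93, Hub-E:296 → nearest is Hub-C
(-3.3, -12.9) — d² to each: Hub-A:270.1, Hub-B:302.53, Hub-C:1133.32, Hub-D:243.49, Hub-E:320.84 → nearest is Hub-D
(-0.3, 17.9) — d² to each: Hub-A:535.46, Hub-B:183.69, Hub-C:378.32, Hub-D:302.93, Hub-E:248.96 → nearest is Hub-B
3 of the 6 points have Hub-B as nearest.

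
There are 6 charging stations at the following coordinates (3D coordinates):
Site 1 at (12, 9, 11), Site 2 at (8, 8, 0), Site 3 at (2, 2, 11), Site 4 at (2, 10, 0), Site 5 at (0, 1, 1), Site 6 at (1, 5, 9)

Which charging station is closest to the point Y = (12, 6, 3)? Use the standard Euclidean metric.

Site 2

Squared Euclidean distances:
d²(Y, Site 1) = (12−12)² + (6−9)² + (3−11)² = 0 + 9 + 64 = 73
d²(Y, Site 2) = (12−8)² + (6−8)² + (3−0)² = 16 + 4 + 9 = 29
d²(Y, Site 3) = (12−2)² + (6−2)² + (3−11)² = 100 + 16 + 64 = 180
d²(Y, Site 4) = (12−2)² + (6−10)² + (3−0)² = 100 + 16 + 9 = 125
d²(Y, Site 5) = (12−0)² + (6−1)² + (3−1)² = 144 + 25 + 4 = 173
d²(Y, Site 6) = (12−1)² + (6−5)² + (3−9)² = 121 + 1 + 36 = 158
The smallest is to Site 2, so Y lies in the Voronoi region of Site 2.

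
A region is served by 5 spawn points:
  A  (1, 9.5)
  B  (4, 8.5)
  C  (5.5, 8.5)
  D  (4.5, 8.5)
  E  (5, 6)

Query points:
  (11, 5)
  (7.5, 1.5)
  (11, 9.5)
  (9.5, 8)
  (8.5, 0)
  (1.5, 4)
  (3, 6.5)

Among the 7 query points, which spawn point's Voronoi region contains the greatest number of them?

E

(11, 5) — d² to each: A:120.25, B:61.25, C:42.5, D:54.5, E:37 → nearest is E
(7.5, 1.5) — d² to each: A:106.25, B:61.25, C:53, D:58, E:26.5 → nearest is E
(11, 9.5) — d² to each: A:100, B:50, C:31.25, D:43.25, E:48.25 → nearest is C
(9.5, 8) — d² to each: A:74.5, B:30.5, C:16.25, D:25.25, E:24.25 → nearest is C
(8.5, 0) — d² to each: A:146.5, B:92.5, C:81.25, D:88.25, E:48.25 → nearest is E
(1.5, 4) — d² to each: A:30.5, B:26.5, C:36.25, D:29.25, E:16.25 → nearest is E
(3, 6.5) — d² to each: A:13, B:5, C:10.25, D:6.25, E:4.25 → nearest is E
Tally — C:2, E:5. E captures the most (5).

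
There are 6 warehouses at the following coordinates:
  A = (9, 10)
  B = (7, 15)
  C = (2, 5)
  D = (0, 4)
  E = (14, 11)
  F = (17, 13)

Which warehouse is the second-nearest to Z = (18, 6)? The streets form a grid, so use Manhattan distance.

E

d(Z,A) = 9 + 4 = 13
d(Z,B) = 11 + 9 = 20
d(Z,C) = 16 + 1 = 17
d(Z,D) = 18 + 2 = 20
d(Z,E) = 4 + 5 = 9
d(Z,F) = 1 + 7 = 8
Sorted ascending: F, E, A, … — the second-nearest is E.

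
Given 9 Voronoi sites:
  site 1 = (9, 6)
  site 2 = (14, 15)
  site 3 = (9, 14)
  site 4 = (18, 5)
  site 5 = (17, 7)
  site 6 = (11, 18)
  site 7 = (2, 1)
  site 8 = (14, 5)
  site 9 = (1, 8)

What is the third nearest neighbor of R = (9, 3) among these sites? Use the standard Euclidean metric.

Squared Euclidean distances:
d²(R, site 1) = (9−9)² + (3−6)² = 0 + 9 = 9
d²(R, site 2) = (9−14)² + (3−15)² = 25 + 144 = 169
d²(R, site 3) = (9−9)² + (3−14)² = 0 + 121 = 121
d²(R, site 4) = (9−18)² + (3−5)² = 81 + 4 = 85
d²(R, site 5) = (9−17)² + (3−7)² = 64 + 16 = 80
d²(R, site 6) = (9−11)² + (3−18)² = 4 + 225 = 229
d²(R, site 7) = (9−2)² + (3−1)² = 49 + 4 = 53
d²(R, site 8) = (9−14)² + (3−5)² = 25 + 4 = 29
d²(R, site 9) = (9−1)² + (3−8)² = 64 + 25 = 89
Sorted ascending: site 1, site 8, site 7, site 5, … — the third-nearest is site 7.

site 7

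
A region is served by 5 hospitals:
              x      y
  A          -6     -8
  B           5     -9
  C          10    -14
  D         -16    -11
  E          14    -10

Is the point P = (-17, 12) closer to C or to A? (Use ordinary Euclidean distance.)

Compare squared distances:
|PC|² = (-17−10)² + (12−(-14))² = 729 + 676 = 1405
|PA|² = (-17−(-6))² + (12−(-8))² = 121 + 400 = 521
1405 > 521, so A is closer.

A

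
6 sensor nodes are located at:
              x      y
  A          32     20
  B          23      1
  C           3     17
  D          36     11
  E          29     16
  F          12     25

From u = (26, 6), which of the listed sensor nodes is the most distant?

C

Squared Euclidean distances:
|uA|² = (26−32)² + (6−20)² = 36 + 196 = 232
|uB|² = (26−23)² + (6−1)² = 9 + 25 = 34
|uC|² = (26−3)² + (6−17)² = 529 + 121 = 650
|uD|² = (26−36)² + (6−11)² = 100 + 25 = 125
|uE|² = (26−29)² + (6−16)² = 9 + 100 = 109
|uF|² = (26−12)² + (6−25)² = 196 + 361 = 557
The largest is to C.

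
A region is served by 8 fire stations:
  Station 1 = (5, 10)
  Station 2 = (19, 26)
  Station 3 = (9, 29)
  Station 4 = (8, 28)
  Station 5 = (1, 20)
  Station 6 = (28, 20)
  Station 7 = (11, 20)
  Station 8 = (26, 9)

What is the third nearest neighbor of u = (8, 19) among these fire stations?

Squared Euclidean distances:
d²(u, Station 1) = (8−5)² + (19−10)² = 9 + 81 = 90
d²(u, Station 2) = (8−19)² + (19−26)² = 121 + 49 = 170
d²(u, Station 3) = (8−9)² + (19−29)² = 1 + 100 = 101
d²(u, Station 4) = (8−8)² + (19−28)² = 0 + 81 = 81
d²(u, Station 5) = (8−1)² + (19−20)² = 49 + 1 = 50
d²(u, Station 6) = (8−28)² + (19−20)² = 400 + 1 = 401
d²(u, Station 7) = (8−11)² + (19−20)² = 9 + 1 = 10
d²(u, Station 8) = (8−26)² + (19−9)² = 324 + 100 = 424
Sorted ascending: Station 7, Station 5, Station 4, Station 1, … — the third-nearest is Station 4.

Station 4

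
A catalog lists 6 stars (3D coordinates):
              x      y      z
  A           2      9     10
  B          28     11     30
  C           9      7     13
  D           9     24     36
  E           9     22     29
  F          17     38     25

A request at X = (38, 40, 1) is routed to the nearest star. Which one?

F

Squared Euclidean distances:
|XA|² = 1296 + 961 + 81 = 2338
|XB|² = 100 + 841 + 841 = 1782
|XC|² = 841 + 1089 + 144 = 2074
|XD|² = 841 + 256 + 1225 = 2322
|XE|² = 841 + 324 + 784 = 1949
|XF|² = 441 + 4 + 576 = 1021
Minimum is at F.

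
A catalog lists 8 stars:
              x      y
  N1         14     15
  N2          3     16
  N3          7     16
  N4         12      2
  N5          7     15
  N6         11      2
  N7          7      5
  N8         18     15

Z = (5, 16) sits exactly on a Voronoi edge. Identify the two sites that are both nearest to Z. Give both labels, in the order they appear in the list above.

N2 and N3

Squared distances from Z to each site:
|ZN1|² = 81 + 1 = 82
|ZN2|² = 4 + 0 = 4
|ZN3|² = 4 + 0 = 4
|ZN4|² = 49 + 196 = 245
|ZN5|² = 4 + 1 = 5
|ZN6|² = 36 + 196 = 232
|ZN7|² = 4 + 121 = 125
|ZN8|² = 169 + 1 = 170
Z is equidistant from N2 and N3 (both at squared distance 4), and every other site is strictly farther — so Z lies on the N2–N3 Voronoi edge.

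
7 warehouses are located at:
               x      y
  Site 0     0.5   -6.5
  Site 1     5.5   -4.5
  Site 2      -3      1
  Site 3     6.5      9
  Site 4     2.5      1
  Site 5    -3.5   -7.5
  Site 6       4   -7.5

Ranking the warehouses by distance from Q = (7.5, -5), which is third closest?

Site 0

Compare squared distances (the ordering matches that of the actual distances):
d²(Q, Site 0) = (7.5−0.5)² + (-5−(-6.5))² = 49 + 2.25 = 51.25
d²(Q, Site 1) = (7.5−5.5)² + (-5−(-4.5))² = 4 + 0.25 = 4.25
d²(Q, Site 2) = (7.5−(-3))² + (-5−1)² = 110.25 + 36 = 146.25
d²(Q, Site 3) = (7.5−6.5)² + (-5−9)² = 1 + 196 = 197
d²(Q, Site 4) = (7.5−2.5)² + (-5−1)² = 25 + 36 = 61
d²(Q, Site 5) = (7.5−(-3.5))² + (-5−(-7.5))² = 121 + 6.25 = 127.25
d²(Q, Site 6) = (7.5−4)² + (-5−(-7.5))² = 12.25 + 6.25 = 18.5
Sorted ascending: Site 1, Site 6, Site 0, Site 4, … — the third-nearest is Site 0.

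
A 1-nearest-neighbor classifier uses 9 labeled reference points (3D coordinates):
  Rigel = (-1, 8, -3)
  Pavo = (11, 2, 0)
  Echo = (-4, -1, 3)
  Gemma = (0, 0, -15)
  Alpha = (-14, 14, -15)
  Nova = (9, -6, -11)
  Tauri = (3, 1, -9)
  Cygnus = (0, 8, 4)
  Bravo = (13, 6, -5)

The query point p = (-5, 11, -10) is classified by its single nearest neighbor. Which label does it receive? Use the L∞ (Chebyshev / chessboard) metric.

Rigel

d(p, Rigel) = max(4, 3, 7) = 7
d(p, Pavo) = max(16, 9, 10) = 16
d(p, Echo) = max(1, 12, 13) = 13
d(p, Gemma) = max(5, 11, 5) = 11
d(p, Alpha) = max(9, 3, 5) = 9
d(p, Nova) = max(14, 17, 1) = 17
d(p, Tauri) = max(8, 10, 1) = 10
d(p, Cygnus) = max(5, 3, 14) = 14
d(p, Bravo) = max(18, 5, 5) = 18
Rigel is nearest.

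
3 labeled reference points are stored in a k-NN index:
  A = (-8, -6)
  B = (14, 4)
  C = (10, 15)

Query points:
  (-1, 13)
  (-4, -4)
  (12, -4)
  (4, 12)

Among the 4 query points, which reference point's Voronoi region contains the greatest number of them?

(-1, 13) — d² to each: A:410, B:306, C:125 → nearest is C
(-4, -4) — d² to each: A:20, B:388, C:557 → nearest is A
(12, -4) — d² to each: A:404, B:68, C:365 → nearest is B
(4, 12) — d² to each: A:468, B:164, C:45 → nearest is C
Tally — A:1, B:1, C:2. C captures the most (2).

C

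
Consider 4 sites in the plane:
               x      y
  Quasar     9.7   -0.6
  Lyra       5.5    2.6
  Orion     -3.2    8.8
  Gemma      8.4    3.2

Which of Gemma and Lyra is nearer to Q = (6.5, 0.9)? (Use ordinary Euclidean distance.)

Compare squared distances:
d²(Q, Gemma) = (6.5−8.4)² + (0.9−3.2)² = 3.61 + 5.29 = 8.9
d²(Q, Lyra) = (6.5−5.5)² + (0.9−2.6)² = 1 + 2.89 = 3.89
8.9 > 3.89, so Lyra is closer.

Lyra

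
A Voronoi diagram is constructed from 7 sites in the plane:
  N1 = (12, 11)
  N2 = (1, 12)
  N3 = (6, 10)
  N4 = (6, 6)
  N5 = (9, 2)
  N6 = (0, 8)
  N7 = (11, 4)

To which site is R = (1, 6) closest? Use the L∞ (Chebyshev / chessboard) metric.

d(R,N1) = max(11, 5) = 11
d(R,N2) = max(0, 6) = 6
d(R,N3) = max(5, 4) = 5
d(R,N4) = max(5, 0) = 5
d(R,N5) = max(8, 4) = 8
d(R,N6) = max(1, 2) = 2
d(R,N7) = max(10, 2) = 10
The smallest is to N6, so R lies in the Voronoi region of N6.

N6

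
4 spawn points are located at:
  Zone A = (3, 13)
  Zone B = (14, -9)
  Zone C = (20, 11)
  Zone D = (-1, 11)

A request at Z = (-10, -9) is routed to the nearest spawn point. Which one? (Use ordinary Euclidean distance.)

Zone D

Compare squared distances (the ordering matches that of the actual distances):
d²(Z, Zone A) = (-10−3)² + (-9−13)² = 169 + 484 = 653
d²(Z, Zone B) = (-10−14)² + (-9−(-9))² = 576 + 0 = 576
d²(Z, Zone C) = (-10−20)² + (-9−11)² = 900 + 400 = 1300
d²(Z, Zone D) = (-10−(-1))² + (-9−11)² = 81 + 400 = 481
The smallest is to Zone D, so Z lies in the Voronoi region of Zone D.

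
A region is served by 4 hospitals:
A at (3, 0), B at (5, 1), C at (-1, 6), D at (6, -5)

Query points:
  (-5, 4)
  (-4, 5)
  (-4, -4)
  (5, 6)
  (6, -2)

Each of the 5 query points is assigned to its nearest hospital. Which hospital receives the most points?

C

(-5, 4) — d² to each: A:80, B:109, C:20, D:202 → nearest is C
(-4, 5) — d² to each: A:74, B:97, C:10, D:200 → nearest is C
(-4, -4) — d² to each: A:65, B:106, C:109, D:101 → nearest is A
(5, 6) — d² to each: A:40, B:25, C:36, D:122 → nearest is B
(6, -2) — d² to each: A:13, B:10, C:113, D:9 → nearest is D
Tally — A:1, B:1, C:2, D:1. C captures the most (2).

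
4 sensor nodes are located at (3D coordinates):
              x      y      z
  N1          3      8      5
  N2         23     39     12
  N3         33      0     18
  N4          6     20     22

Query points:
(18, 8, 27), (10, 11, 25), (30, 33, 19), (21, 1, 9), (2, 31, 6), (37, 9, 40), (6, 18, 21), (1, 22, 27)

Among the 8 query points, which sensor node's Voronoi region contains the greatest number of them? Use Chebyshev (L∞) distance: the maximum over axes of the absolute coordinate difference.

(18, 8, 27) — d to each: N1:22, N2:31, N3:15, N4:12 → nearest is N4
(10, 11, 25) — d to each: N1:20, N2:28, N3:23, N4:9 → nearest is N4
(30, 33, 19) — d to each: N1:27, N2:7, N3:33, N4:24 → nearest is N2
(21, 1, 9) — d to each: N1:18, N2:38, N3:12, N4:19 → nearest is N3
(2, 31, 6) — d to each: N1:23, N2:21, N3:31, N4:16 → nearest is N4
(37, 9, 40) — d to each: N1:35, N2:30, N3:22, N4:31 → nearest is N3
(6, 18, 21) — d to each: N1:16, N2:21, N3:27, N4:2 → nearest is N4
(1, 22, 27) — d to each: N1:22, N2:22, N3:32, N4:5 → nearest is N4
Tally — N2:1, N3:2, N4:5. N4 captures the most (5).

N4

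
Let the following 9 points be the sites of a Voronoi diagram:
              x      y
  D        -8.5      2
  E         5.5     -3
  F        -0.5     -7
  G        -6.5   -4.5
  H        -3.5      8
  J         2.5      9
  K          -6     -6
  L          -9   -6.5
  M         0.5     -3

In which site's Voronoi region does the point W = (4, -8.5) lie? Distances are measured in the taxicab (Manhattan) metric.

F

d(W,D) = 12.5 + 10.5 = 23
d(W,E) = 1.5 + 5.5 = 7
d(W,F) = 4.5 + 1.5 = 6
d(W,G) = 10.5 + 4 = 14.5
d(W,H) = 7.5 + 16.5 = 24
d(W,J) = 1.5 + 17.5 = 19
d(W,K) = 10 + 2.5 = 12.5
d(W,L) = 13 + 2 = 15
d(W,M) = 3.5 + 5.5 = 9
The smallest is to F, so W lies in the Voronoi region of F.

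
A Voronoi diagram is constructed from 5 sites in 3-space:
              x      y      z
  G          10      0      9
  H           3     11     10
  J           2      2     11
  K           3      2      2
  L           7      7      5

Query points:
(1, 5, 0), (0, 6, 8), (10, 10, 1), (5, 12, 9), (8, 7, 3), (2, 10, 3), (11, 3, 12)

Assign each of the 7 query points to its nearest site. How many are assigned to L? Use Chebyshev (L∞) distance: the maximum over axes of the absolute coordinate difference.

(1, 5, 0) — d to each: G:9, H:10, J:11, K:3, L:6 → nearest is K
(0, 6, 8) — d to each: G:10, H:5, J:4, K:6, L:7 → nearest is J
(10, 10, 1) — d to each: G:10, H:9, J:10, K:8, L:4 → nearest is L
(5, 12, 9) — d to each: G:12, H:2, J:10, K:10, L:5 → nearest is H
(8, 7, 3) — d to each: G:7, H:7, J:8, K:5, L:2 → nearest is L
(2, 10, 3) — d to each: G:10, H:7, J:8, K:8, L:5 → nearest is L
(11, 3, 12) — d to each: G:3, H:8, J:9, K:10, L:7 → nearest is G
3 of the 7 points have L as nearest.

3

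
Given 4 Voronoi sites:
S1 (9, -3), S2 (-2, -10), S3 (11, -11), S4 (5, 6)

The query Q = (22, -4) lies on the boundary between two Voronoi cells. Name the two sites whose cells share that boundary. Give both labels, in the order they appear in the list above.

Squared distances from Q to each site:
|QS1|² = 169 + 1 = 170
|QS2|² = 576 + 36 = 612
|QS3|² = 121 + 49 = 170
|QS4|² = 289 + 100 = 389
Q is equidistant from S1 and S3 (both at squared distance 170), and every other site is strictly farther — so Q lies on the S1–S3 Voronoi edge.

S1 and S3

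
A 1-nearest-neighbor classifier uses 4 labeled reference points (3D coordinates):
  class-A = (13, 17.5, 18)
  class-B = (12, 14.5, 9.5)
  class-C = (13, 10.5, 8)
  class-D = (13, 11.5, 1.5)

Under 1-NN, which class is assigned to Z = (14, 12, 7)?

class-C

Squared Euclidean distances:
d²(Z, class-A) = (14−13)² + (12−17.5)² + (7−18)² = 1 + 30.25 + 121 = 152.25
d²(Z, class-B) = (14−12)² + (12−14.5)² + (7−9.5)² = 4 + 6.25 + 6.25 = 16.5
d²(Z, class-C) = (14−13)² + (12−10.5)² + (7−8)² = 1 + 2.25 + 1 = 4.25
d²(Z, class-D) = (14−13)² + (12−11.5)² + (7−1.5)² = 1 + 0.25 + 30.25 = 31.5
Minimum is at class-C.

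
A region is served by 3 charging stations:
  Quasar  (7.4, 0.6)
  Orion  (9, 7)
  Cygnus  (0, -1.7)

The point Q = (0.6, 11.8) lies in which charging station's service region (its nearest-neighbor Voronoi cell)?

Orion

Since √ is increasing, it suffices to compare squared distances:
d²(Q, Quasar) = 46.24 + 125.44 = 171.68
d²(Q, Orion) = 70.56 + 23.04 = 93.6
d²(Q, Cygnus) = 0.36 + 182.25 = 182.61
Minimum is at Orion.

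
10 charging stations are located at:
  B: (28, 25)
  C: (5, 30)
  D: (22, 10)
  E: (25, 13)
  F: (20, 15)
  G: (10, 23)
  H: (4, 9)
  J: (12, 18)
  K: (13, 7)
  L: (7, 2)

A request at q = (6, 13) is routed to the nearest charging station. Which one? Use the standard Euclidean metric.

H

Compare squared distances (the ordering matches that of the actual distances):
|qB|² = 484 + 144 = 628
|qC|² = 1 + 289 = 290
|qD|² = 256 + 9 = 265
|qE|² = 361 + 0 = 361
|qF|² = 196 + 4 = 200
|qG|² = 16 + 100 = 116
|qH|² = 4 + 16 = 20
|qJ|² = 36 + 25 = 61
|qK|² = 49 + 36 = 85
|qL|² = 1 + 121 = 122
The smallest is to H, so q lies in the Voronoi region of H.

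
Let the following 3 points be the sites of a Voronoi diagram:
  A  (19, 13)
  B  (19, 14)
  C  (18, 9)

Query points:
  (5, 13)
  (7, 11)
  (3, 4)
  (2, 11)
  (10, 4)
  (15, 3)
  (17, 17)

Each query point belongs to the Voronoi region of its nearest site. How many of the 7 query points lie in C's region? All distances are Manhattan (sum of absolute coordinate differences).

5

(5, 13) — d to each: A:14, B:15, C:17 → nearest is A
(7, 11) — d to each: A:14, B:15, C:13 → nearest is C
(3, 4) — d to each: A:25, B:26, C:20 → nearest is C
(2, 11) — d to each: A:19, B:20, C:18 → nearest is C
(10, 4) — d to each: A:18, B:19, C:13 → nearest is C
(15, 3) — d to each: A:14, B:15, C:9 → nearest is C
(17, 17) — d to each: A:6, B:5, C:9 → nearest is B
5 of the 7 points have C as nearest.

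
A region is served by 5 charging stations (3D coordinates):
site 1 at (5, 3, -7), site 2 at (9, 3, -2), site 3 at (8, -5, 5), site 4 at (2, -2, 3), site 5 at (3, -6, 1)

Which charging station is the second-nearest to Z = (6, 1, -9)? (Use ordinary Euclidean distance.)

Squared Euclidean distances:
d²(Z, site 1) = (6−5)² + (1−3)² + (-9−(-7))² = 1 + 4 + 4 = 9
d²(Z, site 2) = (6−9)² + (1−3)² + (-9−(-2))² = 9 + 4 + 49 = 62
d²(Z, site 3) = (6−8)² + (1−(-5))² + (-9−5)² = 4 + 36 + 196 = 236
d²(Z, site 4) = (6−2)² + (1−(-2))² + (-9−3)² = 16 + 9 + 144 = 169
d²(Z, site 5) = (6−3)² + (1−(-6))² + (-9−1)² = 9 + 49 + 100 = 158
Sorted ascending: site 1, site 2, site 5, … — the second-nearest is site 2.

site 2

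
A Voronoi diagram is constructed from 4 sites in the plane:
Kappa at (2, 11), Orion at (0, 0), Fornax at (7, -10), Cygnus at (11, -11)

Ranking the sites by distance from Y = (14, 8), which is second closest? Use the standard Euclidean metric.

Orion

Compare squared distances (the ordering matches that of the actual distances):
d²(Y, Kappa) = (14−2)² + (8−11)² = 144 + 9 = 153
d²(Y, Orion) = (14−0)² + (8−0)² = 196 + 64 = 260
d²(Y, Fornax) = (14−7)² + (8−(-10))² = 49 + 324 = 373
d²(Y, Cygnus) = (14−11)² + (8−(-11))² = 9 + 361 = 370
Sorted ascending: Kappa, Orion, Cygnus, … — the second-nearest is Orion.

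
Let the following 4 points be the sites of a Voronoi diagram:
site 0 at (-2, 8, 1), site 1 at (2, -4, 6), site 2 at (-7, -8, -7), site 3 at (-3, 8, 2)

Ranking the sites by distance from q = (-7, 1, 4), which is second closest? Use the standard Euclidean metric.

Squared Euclidean distances:
d²(q, site 0) = 25 + 49 + 9 = 83
d²(q, site 1) = 81 + 25 + 4 = 110
d²(q, site 2) = 0 + 81 + 121 = 202
d²(q, site 3) = 16 + 49 + 4 = 69
Sorted ascending: site 3, site 0, site 1, … — the second-nearest is site 0.

site 0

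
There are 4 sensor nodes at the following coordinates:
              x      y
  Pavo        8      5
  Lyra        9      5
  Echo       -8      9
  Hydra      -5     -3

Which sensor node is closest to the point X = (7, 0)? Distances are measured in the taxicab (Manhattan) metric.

Pavo

d(X, Pavo) = |7−8| + |0−5| = 1 + 5 = 6
d(X, Lyra) = |7−9| + |0−5| = 2 + 5 = 7
d(X, Echo) = |7−(-8)| + |0−9| = 15 + 9 = 24
d(X, Hydra) = |7−(-5)| + |0−(-3)| = 12 + 3 = 15
Minimum is at Pavo.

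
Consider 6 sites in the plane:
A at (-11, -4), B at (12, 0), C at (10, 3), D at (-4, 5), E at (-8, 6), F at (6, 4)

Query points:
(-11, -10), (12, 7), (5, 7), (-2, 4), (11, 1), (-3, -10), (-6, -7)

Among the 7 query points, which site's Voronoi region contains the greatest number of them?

(-11, -10) — d² to each: A:36, B:629, C:610, D:274, E:265, F:485 → nearest is A
(12, 7) — d² to each: A:650, B:49, C:20, D:260, E:401, F:45 → nearest is C
(5, 7) — d² to each: A:377, B:98, C:41, D:85, E:170, F:10 → nearest is F
(-2, 4) — d² to each: A:145, B:212, C:145, D:5, E:40, F:64 → nearest is D
(11, 1) — d² to each: A:509, B:2, C:5, D:241, E:386, F:34 → nearest is B
(-3, -10) — d² to each: A:100, B:325, C:338, D:226, E:281, F:277 → nearest is A
(-6, -7) — d² to each: A:34, B:373, C:356, D:148, E:173, F:265 → nearest is A
Tally — A:3, B:1, C:1, D:1, F:1. A captures the most (3).

A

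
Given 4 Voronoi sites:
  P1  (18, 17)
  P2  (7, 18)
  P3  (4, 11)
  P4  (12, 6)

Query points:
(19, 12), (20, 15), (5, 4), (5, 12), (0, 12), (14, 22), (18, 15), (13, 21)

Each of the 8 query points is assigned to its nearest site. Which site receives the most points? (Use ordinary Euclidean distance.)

(19, 12) — d² to each: P1:26, P2:180, P3:226, P4:85 → nearest is P1
(20, 15) — d² to each: P1:8, P2:178, P3:272, P4:145 → nearest is P1
(5, 4) — d² to each: P1:338, P2:200, P3:50, P4:53 → nearest is P3
(5, 12) — d² to each: P1:194, P2:40, P3:2, P4:85 → nearest is P3
(0, 12) — d² to each: P1:349, P2:85, P3:17, P4:180 → nearest is P3
(14, 22) — d² to each: P1:41, P2:65, P3:221, P4:260 → nearest is P1
(18, 15) — d² to each: P1:4, P2:130, P3:212, P4:117 → nearest is P1
(13, 21) — d² to each: P1:41, P2:45, P3:181, P4:226 → nearest is P1
Tally — P1:5, P3:3. P1 captures the most (5).

P1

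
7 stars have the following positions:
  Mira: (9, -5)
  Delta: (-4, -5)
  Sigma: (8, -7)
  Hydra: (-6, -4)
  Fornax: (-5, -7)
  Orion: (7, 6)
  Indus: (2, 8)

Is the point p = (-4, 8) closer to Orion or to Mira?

Compare squared distances:
d²(p, Orion) = (-4−7)² + (8−6)² = 121 + 4 = 125
d²(p, Mira) = (-4−9)² + (8−(-5))² = 169 + 169 = 338
125 < 338, so Orion is closer.

Orion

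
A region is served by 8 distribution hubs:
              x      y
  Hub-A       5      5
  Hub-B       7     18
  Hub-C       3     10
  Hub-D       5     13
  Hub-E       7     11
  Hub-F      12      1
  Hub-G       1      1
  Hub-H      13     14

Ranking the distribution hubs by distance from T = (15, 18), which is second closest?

Hub-B

Since √ is increasing, it suffices to compare squared distances:
d²(T, Hub-A) = 100 + 169 = 269
d²(T, Hub-B) = 64 + 0 = 64
d²(T, Hub-C) = 144 + 64 = 208
d²(T, Hub-D) = 100 + 25 = 125
d²(T, Hub-E) = 64 + 49 = 113
d²(T, Hub-F) = 9 + 289 = 298
d²(T, Hub-G) = 196 + 289 = 485
d²(T, Hub-H) = 4 + 16 = 20
Sorted ascending: Hub-H, Hub-B, Hub-E, … — the second-nearest is Hub-B.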